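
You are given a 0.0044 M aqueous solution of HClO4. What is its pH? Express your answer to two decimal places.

pH = 2.36

HClO4 is a strong acid and dissociates completely, so [H+] = 0.0044 M.
pH = -log(0.0044) = 2.36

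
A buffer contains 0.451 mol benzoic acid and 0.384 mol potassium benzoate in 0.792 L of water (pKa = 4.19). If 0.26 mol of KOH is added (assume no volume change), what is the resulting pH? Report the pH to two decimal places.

pH = 4.72

After neutralization: n(C6H5COOH) = 0.191 mol, n(C6H5COO-) = 0.644 mol.
Henderson–Hasselbalch with mole ratio 0.644/0.191: pH = 4.19 + (+0.528)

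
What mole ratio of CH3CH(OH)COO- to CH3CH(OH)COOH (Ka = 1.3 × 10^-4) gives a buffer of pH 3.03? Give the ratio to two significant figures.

ratio = 0.14

pKa = -log(1.3 × 10^-4) = 3.886
pH = pKa + log(r) ⇒ log(r) = 3.03 − 3.886 = -0.856
r = [CH3CH(OH)COO-]/[CH3CH(OH)COOH] = 10^(-0.856) = 0.139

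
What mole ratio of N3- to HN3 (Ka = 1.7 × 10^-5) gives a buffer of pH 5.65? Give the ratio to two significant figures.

pKa = -log(1.7 × 10^-5) = 4.770
pH = pKa + log(r) ⇒ log(r) = 5.65 − 4.770 = +0.880
r = [N3-]/[HN3] = 10^(+0.880) = 7.59

ratio = 7.6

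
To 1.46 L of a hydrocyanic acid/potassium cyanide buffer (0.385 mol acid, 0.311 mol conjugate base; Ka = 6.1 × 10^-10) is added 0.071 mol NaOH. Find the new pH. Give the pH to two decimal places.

OH- converts HCN to CN-: HCN → 0.314 mol, CN- → 0.382 mol.
pKa = −log(6.1 × 10^-10) = 9.215
Henderson–Hasselbalch with mole ratio 0.382/0.314: pH = 9.215 + (+0.085)

pH = 9.30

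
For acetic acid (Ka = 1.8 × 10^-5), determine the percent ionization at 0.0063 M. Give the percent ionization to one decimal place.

CH3COOH ⇌ CH3COO- + H+; let x = [H+] at equilibrium.
Ka = x²/(C₀ − x); solving the quadratic gives x = 3.28 × 10^-4 M.
Fraction ionized = 3.28 × 10^-4 / 0.0063 = 0.0521 → 5.2%

5.2%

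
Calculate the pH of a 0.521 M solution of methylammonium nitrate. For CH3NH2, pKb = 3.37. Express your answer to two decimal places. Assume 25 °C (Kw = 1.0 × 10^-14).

CH3NH3+ is the conjugate acid of the weak base CH3NH2.
Kb = 10^(−3.37) = 4.27 × 10^-4
Ka = Kw/Kb = 1.0×10^-14 / 4.27 × 10^-4 = 2.34 × 10^-11
From the ICE table, Ka = [H+]²/(0.521 − [H+]) = 2.34 × 10^-11.
Assume [H+] ≪ 0.521: [H+] ≈ √(2.34 × 10^-11 × 0.521) = 3.49 × 10^-6 M
pH = −log[H+] = −log(3.49 × 10^-6) = 5.46

pH = 5.46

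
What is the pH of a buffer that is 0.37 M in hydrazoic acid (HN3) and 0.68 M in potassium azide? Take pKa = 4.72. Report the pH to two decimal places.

Using pH = pKa + log([base]/[acid]) with [base]/[acid] = 0.68/0.37:
pH = 4.72 + (+0.264) = 4.98

pH = 4.98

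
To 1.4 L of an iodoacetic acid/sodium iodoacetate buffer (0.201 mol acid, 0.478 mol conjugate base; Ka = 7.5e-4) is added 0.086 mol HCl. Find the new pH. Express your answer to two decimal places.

After neutralization: n(ICH2COOH) = 0.287 mol, n(ICH2COO-) = 0.392 mol.
pKa = −log(7.5 × 10^-4) = 3.125
pH = pKa + log(n_ICH2COO-/n_ICH2COOH) = 3.125 + log(0.392/0.287) = 3.125 + (+0.135)

pH = 3.26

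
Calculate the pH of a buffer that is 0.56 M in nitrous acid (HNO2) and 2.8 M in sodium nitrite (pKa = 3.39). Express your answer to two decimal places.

Henderson–Hasselbalch: pH = pKa + log([NO2-]/[HNO2]) = 3.39 + log(2.8/0.56)
pH = 3.39 + (+0.699) = 4.09

pH = 4.09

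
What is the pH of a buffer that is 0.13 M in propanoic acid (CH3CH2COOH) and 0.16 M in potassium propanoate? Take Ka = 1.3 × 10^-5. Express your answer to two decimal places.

pKa = −log(1.3 × 10^-5) = 4.886
pH = pKa + log([A⁻]/[HA]) = 4.886 + log(0.16/0.13)
pH = 4.886 + (+0.090) = 4.98

pH = 4.98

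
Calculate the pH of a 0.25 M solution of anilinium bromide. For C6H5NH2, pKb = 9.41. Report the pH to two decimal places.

pH = 2.60

C6H5NH3+ is the conjugate acid of the weak base C6H5NH2.
Kb = 10^(−9.41) = 3.89 × 10^-10
Ka = Kw/Kb = 1.0×10^-14 / 3.89 × 10^-10 = 2.57 × 10^-5
Ka = [H+]²/(0.25 − [H+]) = 2.57 × 10^-5
Neglecting [H+] in the denominator: [H+] = √(2.57 × 10^-5 × 0.25) = 2.53 × 10^-3 M
Check: 1% ionized — well under 5%, approximation valid.
pH = −log[H+] = −log(2.53 × 10^-3) = 2.60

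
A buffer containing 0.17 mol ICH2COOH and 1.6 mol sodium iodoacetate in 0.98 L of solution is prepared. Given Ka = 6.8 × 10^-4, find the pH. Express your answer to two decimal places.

pKa = −log(6.8 × 10^-4) = 3.167
pH = pKa + log([A⁻]/[HA]) = 3.167 + log(1.6/0.17)
pH = 3.167 + (+0.974) = 4.14

pH = 4.14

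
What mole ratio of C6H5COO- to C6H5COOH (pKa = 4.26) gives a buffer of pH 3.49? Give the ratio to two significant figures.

ratio = 0.17

pH = pKa + log(r) ⇒ log(r) = 3.49 − 4.26 = -0.77
r = [C6H5COO-]/[C6H5COOH] = 10^(-0.77) = 0.17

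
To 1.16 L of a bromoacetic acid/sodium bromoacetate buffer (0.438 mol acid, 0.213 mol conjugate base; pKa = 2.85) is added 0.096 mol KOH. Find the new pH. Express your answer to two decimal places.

After neutralization: n(BrCH2COOH) = 0.342 mol, n(BrCH2COO-) = 0.309 mol.
Henderson–Hasselbalch with mole ratio 0.309/0.342: pH = 2.85 + (-0.044)

pH = 2.81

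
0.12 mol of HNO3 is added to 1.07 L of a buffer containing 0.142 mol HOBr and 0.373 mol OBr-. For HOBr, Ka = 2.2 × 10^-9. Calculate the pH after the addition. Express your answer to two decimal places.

After neutralization: n(HOBr) = 0.262 mol, n(OBr-) = 0.253 mol.
pKa = −log(2.2 × 10^-9) = 8.658
pH = pKa + log(n_OBr-/n_HOBr) = 8.658 + log(0.253/0.262) = 8.658 + (-0.015)

pH = 8.64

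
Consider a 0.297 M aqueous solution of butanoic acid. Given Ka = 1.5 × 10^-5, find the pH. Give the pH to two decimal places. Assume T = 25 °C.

CH3(CH2)2COOH ⇌ CH3(CH2)2COO- + H+
Ka = [H+]²/(0.297 − [H+]) = 1.5 × 10^-5
Since Ka ≪ C₀, [H+] ≈ √(Ka·C₀) = 2.11 × 10^-3 M.
pH = −log[H+] = −log(2.11 × 10^-3) = 2.68

pH = 2.68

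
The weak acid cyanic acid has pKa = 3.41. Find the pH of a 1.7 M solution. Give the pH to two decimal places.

HOCN ⇌ OCN- + H+
Ka = 10^(−3.41) = 3.89 × 10^-4
Ka = [H+]²/(1.7 − [H+]) = 3.89 × 10^-4
Assume [H+] ≪ 1.7: [H+] ≈ √(3.89 × 10^-4 × 1.7) = 2.57 × 10^-2 M
([H+]/C₀ = 1.5% < 5%, so the approximation holds.)
pH = −log[H+] = −log(2.57 × 10^-2) = 1.59

pH = 1.59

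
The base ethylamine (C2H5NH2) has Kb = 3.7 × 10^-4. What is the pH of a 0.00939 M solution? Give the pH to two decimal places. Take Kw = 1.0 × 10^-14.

pH = 11.23

C2H5NH2 + H2O ⇌ C2H5NH3+ + OH-
Let x = [OH-] at equilibrium. Kb = x²/(0.00939 − x).
x is not negligible relative to C₀; solve x² + 0.00037·x − 3.47e-06 = 0.
x = [−0.00037 + √(0.00037² + 1.39e-05)]/2 = 1.69 × 10^-3 M
pOH = −log(1.69 × 10^-3) = 2.77; pH = 14.00 − 2.77 = 11.23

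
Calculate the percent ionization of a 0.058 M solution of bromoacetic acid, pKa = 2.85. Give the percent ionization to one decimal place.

14.4%

BrCH2COOH ⇌ BrCH2COO- + H+; let x = [H+] at equilibrium.
Ka = 10^(−2.85) = 1.41 × 10^-3
Solve x² + 0.00141x − 8.18e-05 = 0 → x = 8.37 × 10^-3 M
% ionization = x/C₀ × 100% = 8.37 × 10^-3/0.058 × 100% = 14.4%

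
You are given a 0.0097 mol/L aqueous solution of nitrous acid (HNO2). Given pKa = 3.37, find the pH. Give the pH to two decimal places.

pH = 2.74

HNO2 ⇌ NO2- + H+
Ka = 10^(−3.37) = 4.27 × 10^-4
Ka = [H+]²/(0.0097 − [H+]) = 4.27 × 10^-4
[H+] is not negligible relative to C₀; solve [H+]² + 0.000427·[H+] − 4.14e-06 = 0.
[H+] = (−Ka + √(Ka² + 4·Ka·C₀))/2 = 1.83 × 10^-3 M
pH = −log[H+] = −log(1.83 × 10^-3) = 2.74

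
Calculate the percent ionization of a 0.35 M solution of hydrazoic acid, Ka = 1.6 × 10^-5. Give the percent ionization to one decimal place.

HN3 ⇌ N3- + H+; let x = [H+] at equilibrium.
x ≈ √(Ka·C₀) = √(1.6 × 10^-5 × 0.35) = 2.37 × 10^-3 M
% ionization = x/C₀ × 100% = 2.37 × 10^-3/0.35 × 100% = 0.7%

0.7%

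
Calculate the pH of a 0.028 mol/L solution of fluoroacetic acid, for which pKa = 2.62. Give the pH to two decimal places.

pH = 2.15

FCH2COOH ⇌ FCH2COO- + H+
Ka = 10^(−2.62) = 2.40 × 10^-3
Ka = [H+]²/(0.028 − [H+]) = 2.40 × 10^-3
Here C₀/Ka ≈ 11.7, so the small-[H+] approximation fails. Use the quadratic:
[H+] = (−Ka + √(Ka² + 4·Ka·C₀))/2 = 7.08 × 10^-3 M
pH = −log(7.08 × 10^-3) = 2.15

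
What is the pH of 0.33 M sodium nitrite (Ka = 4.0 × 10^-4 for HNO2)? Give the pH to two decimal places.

NO2- is the conjugate base of the weak acid HNO2.
Kb = Kw/Ka = 1.0×10^-14 / 4.0 × 10^-4 = 2.50 × 10^-11
Let x = [OH-] at equilibrium. Kb = x²/(0.33 − x).
Neglecting x in the denominator: x = √(2.50 × 10^-11 × 0.33) = 2.87 × 10^-6 M
(x/C₀ = 0.00087% < 5%, so the approximation holds.)
pOH = 5.54, so pH = 14.00 − pOH = 8.46

pH = 8.46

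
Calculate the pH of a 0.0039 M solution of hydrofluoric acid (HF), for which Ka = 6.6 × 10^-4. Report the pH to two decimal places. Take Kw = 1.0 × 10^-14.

HF ⇌ F- + H+
From the ICE table, Ka = [H+]²/(0.0039 − [H+]) = 6.6 × 10^-4.
[H+] is not negligible relative to C₀; solve [H+]² + 0.00066·[H+] − 2.57e-06 = 0.
[H+] = (−Ka + √(Ka² + 4·Ka·C₀))/2 = 1.31 × 10^-3 M
pH = −log(1.31 × 10^-3) = 2.88

pH = 2.88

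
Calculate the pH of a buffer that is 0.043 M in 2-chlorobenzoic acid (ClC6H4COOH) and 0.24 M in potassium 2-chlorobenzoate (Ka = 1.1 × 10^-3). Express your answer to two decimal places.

pH = 3.71

pKa = −log(1.1 × 10^-3) = 2.959
pH = pKa + log([A⁻]/[HA]) = 2.959 + log(0.24/0.043)
pH = 2.959 + (+0.747) = 3.71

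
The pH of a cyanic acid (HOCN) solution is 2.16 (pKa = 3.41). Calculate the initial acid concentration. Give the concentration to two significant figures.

C₀ = 1.3 × 10^-1 M

[H+] = 10^(-2.16) = 6.92 × 10^-3 M = x
Ka = 10^(−3.41) = 3.89 × 10^-4
Ka = x²/(C₀ − x) ⇒ C₀ = x + x²/Ka
C₀ = 6.92 × 10^-3 + (6.92 × 10^-3)²/(3.89 × 10^-4) = 1.30 × 10^-1 M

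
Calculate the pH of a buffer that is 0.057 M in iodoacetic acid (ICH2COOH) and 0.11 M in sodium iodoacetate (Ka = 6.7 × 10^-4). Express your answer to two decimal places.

pKa = −log(6.7 × 10^-4) = 3.174
Using pH = pKa + log([base]/[acid]) with [base]/[acid] = 0.11/0.057:
pH = 3.174 + (+0.286) = 3.46

pH = 3.46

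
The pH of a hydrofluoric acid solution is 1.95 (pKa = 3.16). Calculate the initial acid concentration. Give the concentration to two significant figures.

[H+] = 10^(-1.95) = 1.12 × 10^-2 M = x
Ka = 10^(−3.16) = 6.92 × 10^-4
Ka = x²/(C₀ − x) ⇒ C₀ = x + x²/Ka
C₀ = 1.12 × 10^-2 + (1.12 × 10^-2)²/(6.92 × 10^-4) = 1.92 × 10^-1 M

C₀ = 1.9 × 10^-1 M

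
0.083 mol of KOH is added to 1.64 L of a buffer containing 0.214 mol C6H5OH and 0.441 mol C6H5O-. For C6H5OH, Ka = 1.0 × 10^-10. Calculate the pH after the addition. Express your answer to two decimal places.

After neutralization: n(C6H5OH) = 0.131 mol, n(C6H5O-) = 0.524 mol.
pKa = −log(1.0 × 10^-10) = 10.000
Henderson–Hasselbalch with mole ratio 0.524/0.131: pH = 10.000 + (+0.602)

pH = 10.60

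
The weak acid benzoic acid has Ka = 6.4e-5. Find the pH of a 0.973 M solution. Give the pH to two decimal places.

C6H5COOH ⇌ C6H5COO- + H+
From the ICE table, Ka = [H+]²/(0.973 − [H+]) = 6.4 × 10^-5.
Since Ka ≪ C₀, [H+] ≈ √(Ka·C₀) = 7.89 × 10^-3 M.
([H+]/C₀ = 0.81% < 5%, so the approximation holds.)
pH = −log(7.89 × 10^-3) = 2.10

pH = 2.10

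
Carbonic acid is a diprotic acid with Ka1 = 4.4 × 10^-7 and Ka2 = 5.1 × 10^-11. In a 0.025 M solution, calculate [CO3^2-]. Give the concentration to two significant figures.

5.1 × 10^-11 M

First ionization gives [H+] ≈ [HCO3-] = 1.05 × 10^-4 M.
Second step: Ka2 = [H+][CO3^2-]/[HCO3-] ≈ [CO3^2-] (since [H+] ≈ [HCO3-]).
So [CO3^2-] ≈ Ka2.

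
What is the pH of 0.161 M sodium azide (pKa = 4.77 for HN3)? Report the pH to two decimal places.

pH = 8.99

N3- is the conjugate base of the weak acid HN3.
Ka = 10^(−4.77) = 1.70 × 10^-5
Kb = Kw/Ka = 1.0×10^-14 / 1.70 × 10^-5 = 5.88 × 10^-10
From the ICE table, Kb = [OH-]²/(0.161 − [OH-]) = 5.88 × 10^-10.
Since Kb ≪ C₀, [OH-] ≈ √(Kb·C₀) = 9.73 × 10^-6 M.
([OH-]/C₀ = 0.006% < 5%, so the approximation holds.)
pOH = −log(9.73 × 10^-6) = 5.01; pH = 14.00 − 5.01 = 8.99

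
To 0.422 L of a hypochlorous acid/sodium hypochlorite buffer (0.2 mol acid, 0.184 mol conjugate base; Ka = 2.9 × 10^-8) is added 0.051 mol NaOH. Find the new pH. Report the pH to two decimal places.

After neutralization: n(HOCl) = 0.149 mol, n(OCl-) = 0.235 mol.
pKa = −log(2.9 × 10^-8) = 7.538
Henderson–Hasselbalch with mole ratio 0.235/0.149: pH = 7.538 + (+0.198)

pH = 7.74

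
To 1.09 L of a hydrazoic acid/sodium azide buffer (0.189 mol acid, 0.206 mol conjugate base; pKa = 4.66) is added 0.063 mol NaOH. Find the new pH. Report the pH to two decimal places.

pH = 4.99

After neutralization: n(HN3) = 0.126 mol, n(N3-) = 0.269 mol.
Henderson–Hasselbalch with mole ratio 0.269/0.126: pH = 4.66 + (+0.329)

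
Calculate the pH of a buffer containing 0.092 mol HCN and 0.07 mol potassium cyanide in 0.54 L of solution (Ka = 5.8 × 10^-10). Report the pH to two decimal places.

pH = 9.12

pKa = −log(5.8 × 10^-10) = 9.237
Henderson–Hasselbalch: pH = pKa + log([CN-]/[HCN]) = 9.237 + log(0.07/0.092)
pH = 9.237 + (-0.119) = 9.12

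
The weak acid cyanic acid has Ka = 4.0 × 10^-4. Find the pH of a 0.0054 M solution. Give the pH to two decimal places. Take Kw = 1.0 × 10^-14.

HOCN ⇌ OCN- + H+
From the ICE table, Ka = [H+]²/(0.0054 − [H+]) = 4.0 × 10^-4.
Here C₀/Ka ≈ 13.5, so the small-[H+] approximation fails. Use the quadratic:
[H+] = [−0.0004 + √(0.0004² + 8.64e-06)]/2 = 1.28 × 10^-3 M
pH = −log(1.28 × 10^-3) = 2.89

pH = 2.89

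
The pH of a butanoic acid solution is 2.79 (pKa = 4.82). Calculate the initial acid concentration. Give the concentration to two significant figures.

[H+] = 10^(-2.79) = 1.62 × 10^-3 M = x
Ka = 10^(−4.82) = 1.51 × 10^-5
Ka = x²/(C₀ − x) ⇒ C₀ = x + x²/Ka
C₀ = 1.62 × 10^-3 + (1.62 × 10^-3)²/(1.51 × 10^-5) = 1.75 × 10^-1 M

C₀ = 1.8 × 10^-1 M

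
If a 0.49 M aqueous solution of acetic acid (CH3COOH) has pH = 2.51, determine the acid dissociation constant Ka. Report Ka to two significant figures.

Ka = 2.0 × 10^-5

[H+] = 10^(-2.51) = 3.09 × 10^-3 M
At equilibrium [HA] = 0.49 − 3.09 × 10^-3 = 4.87 × 10^-1 M
Ka = [H+][A-]/[HA] = (3.09 × 10^-3)² / 4.87 × 10^-1 = 2.0 × 10^-5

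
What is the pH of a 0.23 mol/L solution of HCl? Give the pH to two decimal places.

HCl is a strong acid and dissociates completely, so [H+] = 0.23 M.
pH = -log(0.23) = 0.64

pH = 0.64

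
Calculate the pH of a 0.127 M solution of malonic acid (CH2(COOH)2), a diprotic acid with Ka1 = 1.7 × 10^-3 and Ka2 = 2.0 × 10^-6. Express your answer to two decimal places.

pH = 1.86

Since Ka1 ≫ Ka2, the first ionization dominates [H+].
Ka1 = x²/(0.127 − x) = 1.7 × 10^-3
Solving the quadratic: x = (−Ka1 + √(Ka1² + 4·Ka1·C₀))/2 = 1.39 × 10^-2 M
pH = −log(1.39 × 10^-2) = 1.86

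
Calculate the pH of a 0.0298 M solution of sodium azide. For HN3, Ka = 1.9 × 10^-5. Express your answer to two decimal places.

pH = 8.60

N3- is the conjugate base of the weak acid HN3.
Kb = Kw/Ka = 1.0×10^-14 / 1.9 × 10^-5 = 5.26 × 10^-10
Kb = x²/(0.0298 − x) = 5.26 × 10^-10
Since Kb ≪ C₀, x ≈ √(Kb·C₀) = 3.96 × 10^-6 M.
Check: 0.013% ionized — well under 5%, approximation valid.
pOH = 5.40, so pH = 14.00 − pOH = 8.60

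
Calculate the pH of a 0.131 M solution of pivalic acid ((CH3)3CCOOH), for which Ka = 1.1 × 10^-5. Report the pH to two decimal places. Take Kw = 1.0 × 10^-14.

pH = 2.92

(CH3)3CCOOH ⇌ (CH3)3CCOO- + H+
Ka = x²/(0.131 − x) = 1.1 × 10^-5
Since Ka ≪ C₀, x ≈ √(Ka·C₀) = 1.20 × 10^-3 M.
pH = −log(1.20 × 10^-3) = 2.92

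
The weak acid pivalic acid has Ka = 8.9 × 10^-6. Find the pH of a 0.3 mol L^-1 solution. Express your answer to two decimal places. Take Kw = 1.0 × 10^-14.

pH = 2.79

(CH3)3CCOOH ⇌ (CH3)3CCOO- + H+
From the ICE table, Ka = x²/(0.3 − x) = 8.9 × 10^-6.
Neglecting x in the denominator: x = √(8.9 × 10^-6 × 0.3) = 1.63 × 10^-3 M
(x/C₀ = 0.54% < 5%, so the approximation holds.)
pH = −log[H+] = −log(1.63 × 10^-3) = 2.79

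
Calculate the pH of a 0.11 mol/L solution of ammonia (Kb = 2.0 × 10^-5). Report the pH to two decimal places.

pH = 11.17

NH3 + H2O ⇌ NH4+ + OH-
From the ICE table, Kb = x²/(0.11 − x) = 2.0 × 10^-5.
Since Kb ≪ C₀, x ≈ √(Kb·C₀) = 1.48 × 10^-3 M.
pOH = 2.83, so pH = 14.00 − pOH = 11.17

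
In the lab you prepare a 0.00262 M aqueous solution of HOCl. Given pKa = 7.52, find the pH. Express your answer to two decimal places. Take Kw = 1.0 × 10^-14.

HOCl ⇌ OCl- + H+
Ka = 10^(−7.52) = 3.02 × 10^-8
From the ICE table, Ka = x²/(0.00262 − x) = 3.02 × 10^-8.
Neglecting x in the denominator: x = √(3.02 × 10^-8 × 0.00262) = 8.90 × 10^-6 M
Check: 0.34% ionized — well under 5%, approximation valid.
pH = −log[H+] = −log(8.90 × 10^-6) = 5.05

pH = 5.05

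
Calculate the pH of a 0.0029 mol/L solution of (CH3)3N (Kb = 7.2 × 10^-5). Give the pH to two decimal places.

(CH3)3N + H2O ⇌ (CH3)3NH+ + OH-
Kb = [OH-]²/(0.0029 − [OH-]) = 7.2 × 10^-5
Here C₀/Kb ≈ 40.3, so the small-[OH-] approximation fails. Use the quadratic:
[OH-] = [−7.2e-05 + √(7.2e-05² + 8.35e-07)]/2 = 4.22 × 10^-4 M
pOH = 3.37, so pH = 14.00 − pOH = 10.63

pH = 10.63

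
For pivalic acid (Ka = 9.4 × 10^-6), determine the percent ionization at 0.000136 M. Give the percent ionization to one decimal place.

(CH3)3CCOOH ⇌ (CH3)3CCOO- + H+; let x = [H+] at equilibrium.
Ka = x²/(C₀ − x); solving the quadratic gives x = 3.14 × 10^-5 M.
Fraction ionized = 3.14 × 10^-5 / 0.000136 = 0.2309 → 23.1%

23.1%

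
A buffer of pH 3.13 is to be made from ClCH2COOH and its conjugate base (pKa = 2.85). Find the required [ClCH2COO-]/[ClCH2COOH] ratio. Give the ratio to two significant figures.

pH = pKa + log(r) ⇒ log(r) = 3.13 − 2.85 = +0.28
r = [ClCH2COO-]/[ClCH2COOH] = 10^(+0.28) = 1.91

ratio = 1.9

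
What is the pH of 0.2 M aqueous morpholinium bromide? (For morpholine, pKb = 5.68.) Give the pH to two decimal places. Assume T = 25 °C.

C4H8ONH2+ is the conjugate acid of the weak base C4H8ONH.
Kb = 10^(−5.68) = 2.09 × 10^-6
Ka = Kw/Kb = 1.0×10^-14 / 2.09 × 10^-6 = 4.78 × 10^-9
From the ICE table, Ka = x²/(0.2 − x) = 4.78 × 10^-9.
Neglecting x in the denominator: x = √(4.78 × 10^-9 × 0.2) = 3.09 × 10^-5 M
pH = −log[H+] = −log(3.09 × 10^-5) = 4.51

pH = 4.51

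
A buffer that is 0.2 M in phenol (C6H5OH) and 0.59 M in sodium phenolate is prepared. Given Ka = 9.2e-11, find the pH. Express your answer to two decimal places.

pKa = −log(9.2 × 10^-11) = 10.036
Henderson–Hasselbalch: pH = pKa + log([C6H5O-]/[C6H5OH]) = 10.036 + log(0.59/0.2)
pH = 10.036 + (+0.470) = 10.51

pH = 10.51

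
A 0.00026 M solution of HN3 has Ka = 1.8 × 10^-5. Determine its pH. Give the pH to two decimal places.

pH = 4.22

HN3 ⇌ N3- + H+
From the ICE table, Ka = x²/(0.00026 − x) = 1.8 × 10^-5.
Here C₀/Ka ≈ 14.4, so the small-x approximation fails. Use the quadratic:
x = (−Ka + √(Ka² + 4·Ka·C₀))/2 = 6.00 × 10^-5 M
pH = −log[H+] = −log(6.00 × 10^-5) = 4.22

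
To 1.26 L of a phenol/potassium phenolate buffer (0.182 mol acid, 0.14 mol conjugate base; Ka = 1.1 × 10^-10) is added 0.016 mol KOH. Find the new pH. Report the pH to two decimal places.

pH = 9.93

After neutralization: n(C6H5OH) = 0.166 mol, n(C6H5O-) = 0.156 mol.
pKa = −log(1.1 × 10^-10) = 9.959
pH = pKa + log([A⁻]/[HA]) = 9.959 + log(0.156/0.166) = 9.959 -0.027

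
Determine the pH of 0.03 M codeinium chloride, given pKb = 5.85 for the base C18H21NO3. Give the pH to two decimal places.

pH = 4.84

C18H22NO3+ is the conjugate acid of the weak base C18H21NO3.
Kb = 10^(−5.85) = 1.41 × 10^-6
Ka = Kw/Kb = 1.0×10^-14 / 1.41 × 10^-6 = 7.09 × 10^-9
Let x = [H+] at equilibrium. Ka = x²/(0.03 − x).
Assume x ≪ 0.03: x ≈ √(7.09 × 10^-9 × 0.03) = 1.46 × 10^-5 M
pH = −log[H+] = −log(1.46 × 10^-5) = 4.84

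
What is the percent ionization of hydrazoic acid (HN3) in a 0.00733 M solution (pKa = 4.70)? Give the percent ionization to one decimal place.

5.1%

HN3 ⇌ N3- + H+; let x = [H+] at equilibrium.
Ka = 10^(−4.70) = 2.00 × 10^-5
Ka = x²/(C₀ − x); solving the quadratic gives x = 3.73 × 10^-4 M.
% ionization = x/C₀ × 100% = 3.73 × 10^-4/0.00733 × 100% = 5.1%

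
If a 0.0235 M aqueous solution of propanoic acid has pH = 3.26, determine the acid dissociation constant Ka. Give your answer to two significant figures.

[H+] = 10^(-3.26) = 5.50 × 10^-4 M
At equilibrium [HA] = 0.0235 − 5.50 × 10^-4 = 2.30 × 10^-2 M
Ka = [H+][A-]/[HA] = (5.50 × 10^-4)² / 2.30 × 10^-2 = 1.3 × 10^-5

Ka = 1.3 × 10^-5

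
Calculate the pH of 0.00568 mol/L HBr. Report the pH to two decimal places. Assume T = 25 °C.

HBr is a strong acid and dissociates completely, so [H+] = 0.00568 M.
pH = -log(0.00568) = 2.25

pH = 2.25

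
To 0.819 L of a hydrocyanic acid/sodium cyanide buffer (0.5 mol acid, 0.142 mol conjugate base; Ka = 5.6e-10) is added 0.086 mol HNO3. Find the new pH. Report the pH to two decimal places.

After neutralization: n(HCN) = 0.586 mol, n(CN-) = 0.056 mol.
pKa = −log(5.6 × 10^-10) = 9.252
pH = pKa + log([A⁻]/[HA]) = 9.252 + log(0.056/0.586) = 9.252 -1.020

pH = 8.23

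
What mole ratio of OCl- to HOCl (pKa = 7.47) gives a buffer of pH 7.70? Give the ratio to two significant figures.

pH = pKa + log(r) ⇒ log(r) = 7.70 − 7.47 = +0.23
r = [OCl-]/[HOCl] = 10^(+0.23) = 1.7

ratio = 1.7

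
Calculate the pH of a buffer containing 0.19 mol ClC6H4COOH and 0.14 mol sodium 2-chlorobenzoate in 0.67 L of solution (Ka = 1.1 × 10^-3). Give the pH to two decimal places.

pKa = −log(1.1 × 10^-3) = 2.959
Henderson–Hasselbalch: pH = pKa + log([ClC6H4COO-]/[ClC6H4COOH]) = 2.959 + log(0.14/0.19)
pH = 2.959 + (-0.133) = 2.83

pH = 2.83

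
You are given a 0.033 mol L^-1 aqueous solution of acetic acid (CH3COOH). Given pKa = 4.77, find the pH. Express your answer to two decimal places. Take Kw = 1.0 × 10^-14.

CH3COOH ⇌ CH3COO- + H+
Ka = 10^(−4.77) = 1.70 × 10^-5
Ka = x²/(0.033 − x) = 1.70 × 10^-5
Since Ka ≪ C₀, x ≈ √(Ka·C₀) = 7.49 × 10^-4 M.
Check: 2.3% ionized — well under 5%, approximation valid.
pH = −log(7.49 × 10^-4) = 3.13

pH = 3.13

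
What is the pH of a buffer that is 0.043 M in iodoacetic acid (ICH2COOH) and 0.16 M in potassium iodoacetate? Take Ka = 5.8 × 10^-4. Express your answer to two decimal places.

pH = 3.81

pKa = −log(5.8 × 10^-4) = 3.237
pH = pKa + log([A⁻]/[HA]) = 3.237 + log(0.16/0.043)
pH = 3.237 + (+0.571) = 3.81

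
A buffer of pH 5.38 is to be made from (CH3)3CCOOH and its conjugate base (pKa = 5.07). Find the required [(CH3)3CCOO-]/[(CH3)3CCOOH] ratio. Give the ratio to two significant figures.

ratio = 2.0

pH = pKa + log(r) ⇒ log(r) = 5.38 − 5.07 = +0.31
r = [(CH3)3CCOO-]/[(CH3)3CCOOH] = 10^(+0.31) = 2.04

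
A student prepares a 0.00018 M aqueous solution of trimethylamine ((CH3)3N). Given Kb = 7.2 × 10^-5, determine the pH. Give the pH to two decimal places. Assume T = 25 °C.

(CH3)3N + H2O ⇌ (CH3)3NH+ + OH-
Kb = [OH-]²/(0.00018 − [OH-]) = 7.2 × 10^-5
The 5% rule fails; solving [OH-]² + Kb·[OH-] − Kb·C₀ = 0 exactly:
[OH-] = [−7.2e-05 + √(7.2e-05² + 5.18e-08)]/2 = 8.34 × 10^-5 M
pOH = −log(8.34 × 10^-5) = 4.08; pH = 14.00 − 4.08 = 9.92

pH = 9.92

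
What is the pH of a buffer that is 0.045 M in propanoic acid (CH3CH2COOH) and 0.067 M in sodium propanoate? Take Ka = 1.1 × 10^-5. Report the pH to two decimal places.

pH = 5.13

pKa = −log(1.1 × 10^-5) = 4.959
Using pH = pKa + log([base]/[acid]) with [base]/[acid] = 0.067/0.045:
pH = 4.959 + (+0.173) = 5.13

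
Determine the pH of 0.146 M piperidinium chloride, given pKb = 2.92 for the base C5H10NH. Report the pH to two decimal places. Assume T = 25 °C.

pH = 5.96

C5H10NH2+ is the conjugate acid of the weak base C5H10NH.
Kb = 10^(−2.92) = 1.20 × 10^-3
Ka = Kw/Kb = 1.0×10^-14 / 1.20 × 10^-3 = 8.33 × 10^-12
Ka = [H+]²/(0.146 − [H+]) = 8.33 × 10^-12
Assume [H+] ≪ 0.146: [H+] ≈ √(8.33 × 10^-12 × 0.146) = 1.10 × 10^-6 M
pH = −log[H+] = −log(1.10 × 10^-6) = 5.96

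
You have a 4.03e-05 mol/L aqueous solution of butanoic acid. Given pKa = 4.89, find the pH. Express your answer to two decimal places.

CH3(CH2)2COOH ⇌ CH3(CH2)2COO- + H+
Ka = 10^(−4.89) = 1.29 × 10^-5
Ka = [H+]²/(4.03e-05 − [H+]) = 1.29 × 10^-5
The 5% rule fails; solving [H+]² + Ka·[H+] − Ka·C₀ = 0 exactly:
[H+] = [−1.29e-05 + √(1.29e-05² + 2.08e-09)]/2 = 1.72 × 10^-5 M
pH = −log[H+] = −log(1.72 × 10^-5) = 4.76

pH = 4.76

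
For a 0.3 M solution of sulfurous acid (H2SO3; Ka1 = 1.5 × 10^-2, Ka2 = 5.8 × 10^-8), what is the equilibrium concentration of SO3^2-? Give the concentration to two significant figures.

First ionization gives [H+] ≈ [HSO3-] = 6.00 × 10^-2 M.
Second step: Ka2 = [H+][SO3^2-]/[HSO3-] ≈ [SO3^2-] (since [H+] ≈ [HSO3-]).
So [SO3^2-] ≈ Ka2.

5.8 × 10^-8 M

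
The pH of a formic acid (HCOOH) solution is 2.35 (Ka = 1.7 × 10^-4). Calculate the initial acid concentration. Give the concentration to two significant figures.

[H+] = 10^(-2.35) = 4.47 × 10^-3 M = x
Ka = x²/(C₀ − x) ⇒ C₀ = x + x²/Ka
C₀ = 4.47 × 10^-3 + (4.47 × 10^-3)²/(1.7 × 10^-4) = 1.22 × 10^-1 M

C₀ = 1.2 × 10^-1 M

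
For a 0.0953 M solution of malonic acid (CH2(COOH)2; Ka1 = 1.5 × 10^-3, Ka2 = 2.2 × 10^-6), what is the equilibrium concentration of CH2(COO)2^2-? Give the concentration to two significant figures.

First ionization gives [H+] ≈ [CH2(COOH)COO-] = 1.12 × 10^-2 M.
Second step: Ka2 = [H+][CH2(COO)2^2-]/[CH2(COOH)COO-] ≈ [CH2(COO)2^2-] (since [H+] ≈ [CH2(COOH)COO-]).
So [CH2(COO)2^2-] ≈ Ka2.

2.2 × 10^-6 M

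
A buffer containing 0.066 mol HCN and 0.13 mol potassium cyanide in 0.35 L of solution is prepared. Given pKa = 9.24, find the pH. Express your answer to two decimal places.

Henderson–Hasselbalch: pH = pKa + log([CN-]/[HCN]) = 9.24 + log(0.13/0.066)
pH = 9.24 + (+0.294) = 9.53

pH = 9.53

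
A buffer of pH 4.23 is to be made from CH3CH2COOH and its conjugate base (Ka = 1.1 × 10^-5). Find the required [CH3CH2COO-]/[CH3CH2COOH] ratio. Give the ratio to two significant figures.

ratio = 0.19

pKa = -log(1.1 × 10^-5) = 4.959
pH = pKa + log(r) ⇒ log(r) = 4.23 − 4.959 = -0.729
r = [CH3CH2COO-]/[CH3CH2COOH] = 10^(-0.729) = 0.187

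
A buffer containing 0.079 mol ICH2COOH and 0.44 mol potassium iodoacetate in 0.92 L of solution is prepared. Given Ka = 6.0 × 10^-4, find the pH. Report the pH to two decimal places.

pH = 3.97

pKa = −log(6.0 × 10^-4) = 3.222
Henderson–Hasselbalch: pH = pKa + log([ICH2COO-]/[ICH2COOH]) = 3.222 + log(0.44/0.079)
pH = 3.222 + (+0.746) = 3.97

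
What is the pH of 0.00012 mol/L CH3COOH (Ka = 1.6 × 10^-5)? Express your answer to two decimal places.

CH3COOH ⇌ CH3COO- + H+
From the ICE table, Ka = x²/(0.00012 − x) = 1.6 × 10^-5.
The 5% rule fails; solving x² + Ka·x − Ka·C₀ = 0 exactly:
x = (−Ka + √(Ka² + 4·Ka·C₀))/2 = 3.65 × 10^-5 M
pH = −log(3.65 × 10^-5) = 4.44

pH = 4.44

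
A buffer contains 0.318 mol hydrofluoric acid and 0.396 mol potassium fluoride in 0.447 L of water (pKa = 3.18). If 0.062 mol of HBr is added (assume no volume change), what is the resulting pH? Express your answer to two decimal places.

pH = 3.12

After neutralization: n(HF) = 0.38 mol, n(F-) = 0.334 mol.
Henderson–Hasselbalch with mole ratio 0.334/0.38: pH = 3.18 + (-0.056)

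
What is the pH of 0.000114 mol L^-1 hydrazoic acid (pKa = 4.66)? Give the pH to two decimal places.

pH = 4.40

HN3 ⇌ N3- + H+
Ka = 10^(−4.66) = 2.19 × 10^-5
From the ICE table, Ka = x²/(0.000114 − x) = 2.19 × 10^-5.
Here C₀/Ka ≈ 5.21, so the small-x approximation fails. Use the quadratic:
x = [−2.19e-05 + √(2.19e-05² + 9.99e-09)]/2 = 4.02 × 10^-5 M
pH = −log[H+] = −log(4.02 × 10^-5) = 4.40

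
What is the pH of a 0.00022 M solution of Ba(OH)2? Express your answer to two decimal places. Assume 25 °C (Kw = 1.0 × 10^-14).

pH = 10.64

Ba(OH)2 is a strong base (each formula unit releases 2 OH-); [OH-] = 0.00044 M.
pOH = -log(0.00044) = 3.36
pH = 14.00 - 3.36 = 10.64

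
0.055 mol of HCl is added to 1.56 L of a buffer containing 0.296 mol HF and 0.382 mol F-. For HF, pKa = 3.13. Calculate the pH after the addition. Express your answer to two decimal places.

Added H+ converts F- to HF: HF → 0.351 mol, F- → 0.327 mol.
Henderson–Hasselbalch with mole ratio 0.327/0.351: pH = 3.13 + (-0.031)

pH = 3.10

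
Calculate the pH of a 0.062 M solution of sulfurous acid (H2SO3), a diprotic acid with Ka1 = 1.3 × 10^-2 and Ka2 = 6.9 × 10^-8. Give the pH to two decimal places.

Ka1 ≫ Ka2, so treat the first dissociation as the only significant source of H+.
Ka1 = x²/(0.062 − x) = 1.3 × 10^-2
Solving the quadratic: x = (−Ka1 + √(Ka1² + 4·Ka1·C₀))/2 = 2.26 × 10^-2 M
pH = −log(2.26 × 10^-2) = 1.65

pH = 1.65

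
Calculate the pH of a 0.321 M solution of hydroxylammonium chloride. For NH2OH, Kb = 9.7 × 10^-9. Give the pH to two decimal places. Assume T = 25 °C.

pH = 3.24

NH3OH+ is the conjugate acid of the weak base NH2OH.
Ka = Kw/Kb = 1.0×10^-14 / 9.7 × 10^-9 = 1.03 × 10^-6
Ka = x²/(0.321 − x) = 1.03 × 10^-6
Since Ka ≪ C₀, x ≈ √(Ka·C₀) = 5.75 × 10^-4 M.
pH = −log[H+] = −log(5.75 × 10^-4) = 3.24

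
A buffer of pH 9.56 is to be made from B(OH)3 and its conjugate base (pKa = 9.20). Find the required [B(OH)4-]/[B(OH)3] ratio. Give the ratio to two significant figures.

pH = pKa + log(r) ⇒ log(r) = 9.56 − 9.20 = +0.36
r = [B(OH)4-]/[B(OH)3] = 10^(+0.36) = 2.29

ratio = 2.3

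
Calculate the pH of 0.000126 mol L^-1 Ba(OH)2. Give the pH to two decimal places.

Ba(OH)2 is a strong base (each formula unit releases 2 OH-); [OH-] = 0.000252 M.
pOH = -log(0.000252) = 3.60
pH = 14.00 - 3.60 = 10.40

pH = 10.40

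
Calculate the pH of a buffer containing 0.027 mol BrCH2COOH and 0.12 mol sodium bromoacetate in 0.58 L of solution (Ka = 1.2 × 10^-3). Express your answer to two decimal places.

pKa = −log(1.2 × 10^-3) = 2.921
Using pH = pKa + log([base]/[acid]) with [base]/[acid] = 0.12/0.027:
pH = 2.921 + (+0.648) = 3.57

pH = 3.57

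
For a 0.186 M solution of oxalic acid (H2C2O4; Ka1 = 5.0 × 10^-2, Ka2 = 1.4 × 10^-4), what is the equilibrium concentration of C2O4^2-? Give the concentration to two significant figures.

1.4 × 10^-4 M

First ionization gives [H+] ≈ [HC2O4-] = 7.46 × 10^-2 M.
Second step: Ka2 = [H+][C2O4^2-]/[HC2O4-] ≈ [C2O4^2-] (since [H+] ≈ [HC2O4-]).
So [C2O4^2-] ≈ Ka2.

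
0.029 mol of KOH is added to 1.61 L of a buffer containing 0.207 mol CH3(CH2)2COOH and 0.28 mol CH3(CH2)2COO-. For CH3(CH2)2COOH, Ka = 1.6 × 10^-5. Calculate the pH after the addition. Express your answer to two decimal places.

OH- converts CH3(CH2)2COOH to CH3(CH2)2COO-: CH3(CH2)2COOH → 0.178 mol, CH3(CH2)2COO- → 0.309 mol.
pKa = −log(1.6 × 10^-5) = 4.796
Henderson–Hasselbalch with mole ratio 0.309/0.178: pH = 4.796 + (+0.240)

pH = 5.04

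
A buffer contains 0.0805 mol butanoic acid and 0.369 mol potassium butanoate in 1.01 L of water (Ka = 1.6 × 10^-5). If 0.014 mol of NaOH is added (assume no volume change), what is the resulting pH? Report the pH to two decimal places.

pH = 5.56

After neutralization: n(CH3(CH2)2COOH) = 0.0665 mol, n(CH3(CH2)2COO-) = 0.383 mol.
pKa = −log(1.6 × 10^-5) = 4.796
pH = pKa + log(n_CH3(CH2)2COO-/n_CH3(CH2)2COOH) = 4.796 + log(0.383/0.0665) = 4.796 + (+0.760)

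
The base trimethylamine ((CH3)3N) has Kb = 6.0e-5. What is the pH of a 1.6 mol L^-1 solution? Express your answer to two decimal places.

(CH3)3N + H2O ⇌ (CH3)3NH+ + OH-
Kb = [OH-]²/(1.6 − [OH-]) = 6.0 × 10^-5
Neglecting [OH-] in the denominator: [OH-] = √(6.0 × 10^-5 × 1.6) = 9.80 × 10^-3 M
pOH = 2.01, so pH = 14.00 − pOH = 11.99

pH = 11.99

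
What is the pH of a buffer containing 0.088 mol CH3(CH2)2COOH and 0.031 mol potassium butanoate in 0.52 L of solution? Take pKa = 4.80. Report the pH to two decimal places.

pH = 4.35

Henderson–Hasselbalch: pH = pKa + log([CH3(CH2)2COO-]/[CH3(CH2)2COOH]) = 4.80 + log(0.031/0.088)
pH = 4.80 + (-0.453) = 4.35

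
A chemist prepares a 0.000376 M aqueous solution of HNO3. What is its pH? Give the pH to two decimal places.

HNO3 is a strong acid and dissociates completely, so [H+] = 0.000376 M.
pH = -log(0.000376) = 3.42

pH = 3.42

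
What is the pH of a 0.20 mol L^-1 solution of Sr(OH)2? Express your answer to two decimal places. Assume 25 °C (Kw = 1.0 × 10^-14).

Sr(OH)2 is a strong base (each formula unit releases 2 OH-); [OH-] = 0.4 M.
pOH = -log(0.4) = 0.40
pH = 14.00 - 0.40 = 13.60

pH = 13.60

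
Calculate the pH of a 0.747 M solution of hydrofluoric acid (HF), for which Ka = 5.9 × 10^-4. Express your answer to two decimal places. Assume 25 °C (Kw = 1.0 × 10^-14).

HF ⇌ F- + H+
Let x = [H+] at equilibrium. Ka = x²/(0.747 − x).
Neglecting x in the denominator: x = √(5.9 × 10^-4 × 0.747) = 2.10 × 10^-2 M
pH = −log[H+] = −log(2.10 × 10^-2) = 1.68

pH = 1.68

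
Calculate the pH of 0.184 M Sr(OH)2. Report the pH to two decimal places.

pH = 13.57

Sr(OH)2 is a strong base (each formula unit releases 2 OH-); [OH-] = 0.368 M.
pOH = -log(0.368) = 0.43
pH = 14.00 - 0.43 = 13.57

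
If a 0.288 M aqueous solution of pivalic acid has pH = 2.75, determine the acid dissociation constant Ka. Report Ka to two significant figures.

[H+] = 10^(-2.75) = 1.78 × 10^-3 M
At equilibrium [HA] = 0.288 − 1.78 × 10^-3 = 2.86 × 10^-1 M
Ka = [H+][A-]/[HA] = (1.78 × 10^-3)² / 2.86 × 10^-1 = 1.1 × 10^-5

Ka = 1.1 × 10^-5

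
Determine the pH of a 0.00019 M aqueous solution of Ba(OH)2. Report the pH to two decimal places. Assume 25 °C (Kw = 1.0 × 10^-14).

Ba(OH)2 is a strong base (each formula unit releases 2 OH-); [OH-] = 0.00038 M.
pOH = -log(0.00038) = 3.42
pH = 14.00 - 3.42 = 10.58

pH = 10.58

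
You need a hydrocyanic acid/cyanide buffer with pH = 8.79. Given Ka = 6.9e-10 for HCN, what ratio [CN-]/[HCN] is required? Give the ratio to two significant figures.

ratio = 0.43

pKa = -log(6.9 × 10^-10) = 9.161
pH = pKa + log(r) ⇒ log(r) = 8.79 − 9.161 = -0.371
r = [CN-]/[HCN] = 10^(-0.371) = 0.426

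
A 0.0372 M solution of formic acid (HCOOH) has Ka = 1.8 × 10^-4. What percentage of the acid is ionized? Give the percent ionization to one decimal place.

6.7%

HCOOH ⇌ HCOO- + H+; let x = [H+] at equilibrium.
Solve x² + 0.00018x − 6.7e-06 = 0 → x = 2.50 × 10^-3 M
% ionization = x/C₀ × 100% = 2.50 × 10^-3/0.0372 × 100% = 6.7%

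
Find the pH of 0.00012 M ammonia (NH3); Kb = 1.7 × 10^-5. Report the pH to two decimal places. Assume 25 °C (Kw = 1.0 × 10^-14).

pH = 9.57

NH3 + H2O ⇌ NH4+ + OH-
Let x = [OH-] at equilibrium. Kb = x²/(0.00012 − x).
The 5% rule fails; solving x² + Kb·x − Kb·C₀ = 0 exactly:
x = (−Kb + √(Kb² + 4·Kb·C₀))/2 = 3.75 × 10^-5 M
pOH = −log(3.75 × 10^-5) = 4.43; pH = 14.00 − 4.43 = 9.57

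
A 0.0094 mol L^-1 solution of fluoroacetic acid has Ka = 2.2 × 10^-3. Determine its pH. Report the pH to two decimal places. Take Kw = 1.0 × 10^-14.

pH = 2.45

FCH2COOH ⇌ FCH2COO- + H+
Let x = [H+] at equilibrium. Ka = x²/(0.0094 − x).
Here C₀/Ka ≈ 4.27, so the small-x approximation fails. Use the quadratic:
x = [−0.0022 + √(0.0022² + 8.27e-05)]/2 = 3.58 × 10^-3 M
pH = −log[H+] = −log(3.58 × 10^-3) = 2.45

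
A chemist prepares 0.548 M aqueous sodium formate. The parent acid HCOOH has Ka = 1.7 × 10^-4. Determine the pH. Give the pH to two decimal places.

HCOO- is the conjugate base of the weak acid HCOOH.
Kb = Kw/Ka = 1.0×10^-14 / 1.7 × 10^-4 = 5.88 × 10^-11
From the ICE table, Kb = [OH-]²/(0.548 − [OH-]) = 5.88 × 10^-11.
Neglecting [OH-] in the denominator: [OH-] = √(5.88 × 10^-11 × 0.548) = 5.68 × 10^-6 M
pOH = 5.25, so pH = 14.00 − pOH = 8.75

pH = 8.75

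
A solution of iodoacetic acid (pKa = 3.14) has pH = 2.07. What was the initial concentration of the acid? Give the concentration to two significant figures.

C₀ = 1.1 × 10^-1 M

[H+] = 10^(-2.07) = 8.51 × 10^-3 M = x
Ka = 10^(−3.14) = 7.24 × 10^-4
Ka = x²/(C₀ − x) ⇒ C₀ = x + x²/Ka
C₀ = 8.51 × 10^-3 + (8.51 × 10^-3)²/(7.24 × 10^-4) = 1.09 × 10^-1 M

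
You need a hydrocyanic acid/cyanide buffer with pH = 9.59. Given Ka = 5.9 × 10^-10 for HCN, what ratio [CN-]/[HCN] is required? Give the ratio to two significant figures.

pKa = -log(5.9 × 10^-10) = 9.229
pH = pKa + log(r) ⇒ log(r) = 9.59 − 9.229 = +0.361
r = [CN-]/[HCN] = 10^(+0.361) = 2.3

ratio = 2.3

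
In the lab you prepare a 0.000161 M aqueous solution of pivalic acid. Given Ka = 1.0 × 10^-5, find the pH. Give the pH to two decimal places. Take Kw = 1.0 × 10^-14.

(CH3)3CCOOH ⇌ (CH3)3CCOO- + H+
From the ICE table, Ka = [H+]²/(0.000161 − [H+]) = 1.0 × 10^-5.
The 5% rule fails; solving [H+]² + Ka·[H+] − Ka·C₀ = 0 exactly:
[H+] = (−Ka + √(Ka² + 4·Ka·C₀))/2 = 3.54 × 10^-5 M
pH = −log(3.54 × 10^-5) = 4.45

pH = 4.45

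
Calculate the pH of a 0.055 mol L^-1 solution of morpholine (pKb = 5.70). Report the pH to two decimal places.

pH = 10.52

C4H8ONH + H2O ⇌ C4H8ONH2+ + OH-
Kb = 10^(−5.70) = 2.00 × 10^-6
From the ICE table, Kb = x²/(0.055 − x) = 2.00 × 10^-6.
Neglecting x in the denominator: x = √(2.00 × 10^-6 × 0.055) = 3.32 × 10^-4 M
(x/C₀ = 0.6% < 5%, so the approximation holds.)
pOH = −log(3.32 × 10^-4) = 3.48; pH = 14.00 − 3.48 = 10.52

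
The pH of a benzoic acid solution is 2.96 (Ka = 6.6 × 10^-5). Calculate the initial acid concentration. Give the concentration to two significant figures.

[H+] = 10^(-2.96) = 1.10 × 10^-3 M = x
Ka = x²/(C₀ − x) ⇒ C₀ = x + x²/Ka
C₀ = 1.10 × 10^-3 + (1.10 × 10^-3)²/(6.6 × 10^-5) = 1.94 × 10^-2 M

C₀ = 1.9 × 10^-2 M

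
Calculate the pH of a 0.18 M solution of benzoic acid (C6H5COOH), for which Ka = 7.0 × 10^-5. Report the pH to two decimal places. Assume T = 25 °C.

C6H5COOH ⇌ C6H5COO- + H+
From the ICE table, Ka = x²/(0.18 − x) = 7.0 × 10^-5.
Neglecting x in the denominator: x = √(7.0 × 10^-5 × 0.18) = 3.55 × 10^-3 M
Check: 2% ionized — well under 5%, approximation valid.
pH = −log(3.55 × 10^-3) = 2.45

pH = 2.45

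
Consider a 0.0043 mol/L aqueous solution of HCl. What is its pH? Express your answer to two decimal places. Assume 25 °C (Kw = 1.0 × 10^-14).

pH = 2.37

HCl is a strong acid and dissociates completely, so [H+] = 0.0043 M.
pH = -log(0.0043) = 2.37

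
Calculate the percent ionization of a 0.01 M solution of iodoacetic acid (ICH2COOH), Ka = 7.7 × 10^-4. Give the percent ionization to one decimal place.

ICH2COOH ⇌ ICH2COO- + H+; let x = [H+] at equilibrium.
Solve x² + 0.00077x − 7.7e-06 = 0 → x = 2.42 × 10^-3 M
% ionization = x/C₀ × 100% = 2.42 × 10^-3/0.01 × 100% = 24.2%

24.2%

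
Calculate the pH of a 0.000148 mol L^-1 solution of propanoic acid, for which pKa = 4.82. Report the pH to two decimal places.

pH = 4.39

CH3CH2COOH ⇌ CH3CH2COO- + H+
Ka = 10^(−4.82) = 1.51 × 10^-5
From the ICE table, Ka = x²/(0.000148 − x) = 1.51 × 10^-5.
Here C₀/Ka ≈ 9.8, so the small-x approximation fails. Use the quadratic:
x = (−Ka + √(Ka² + 4·Ka·C₀))/2 = 4.03 × 10^-5 M
pH = −log(4.03 × 10^-5) = 4.39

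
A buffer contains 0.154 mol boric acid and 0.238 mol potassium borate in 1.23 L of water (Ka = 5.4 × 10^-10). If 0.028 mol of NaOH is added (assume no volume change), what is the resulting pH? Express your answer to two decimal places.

pH = 9.59

After neutralization: n(B(OH)3) = 0.126 mol, n(B(OH)4-) = 0.266 mol.
pKa = −log(5.4 × 10^-10) = 9.268
Henderson–Hasselbalch with mole ratio 0.266/0.126: pH = 9.268 + (+0.325)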